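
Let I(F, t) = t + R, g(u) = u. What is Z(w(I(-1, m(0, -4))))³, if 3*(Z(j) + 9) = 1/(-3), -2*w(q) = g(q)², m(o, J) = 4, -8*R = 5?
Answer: -551368/729 ≈ -756.33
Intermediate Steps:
R = -5/8 (R = -⅛*5 = -5/8 ≈ -0.62500)
I(F, t) = -5/8 + t (I(F, t) = t - 5/8 = -5/8 + t)
w(q) = -q²/2
Z(j) = -82/9 (Z(j) = -9 + (⅓)/(-3) = -9 + (⅓)*(-⅓) = -9 - ⅑ = -82/9)
Z(w(I(-1, m(0, -4))))³ = (-82/9)³ = -551368/729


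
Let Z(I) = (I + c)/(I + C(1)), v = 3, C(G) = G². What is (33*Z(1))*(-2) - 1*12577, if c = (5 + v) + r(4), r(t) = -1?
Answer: -12841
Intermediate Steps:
c = 7 (c = (5 + 3) - 1 = 8 - 1 = 7)
Z(I) = (7 + I)/(1 + I) (Z(I) = (I + 7)/(I + 1²) = (7 + I)/(I + 1) = (7 + I)/(1 + I))
(33*Z(1))*(-2) - 1*12577 = (33*((7 + 1)/(1 + 1)))*(-2) - 1*12577 = (33*(8/2))*(-2) - 12577 = (33*((½)*8))*(-2) - 12577 = (33*4)*(-2) - 12577 = 132*(-2) - 12577 = -264 - 12577 = -12841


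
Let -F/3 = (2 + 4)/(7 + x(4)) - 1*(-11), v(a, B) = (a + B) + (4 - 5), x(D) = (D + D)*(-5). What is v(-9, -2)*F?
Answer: 4284/11 ≈ 389.45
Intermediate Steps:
x(D) = -10*D (x(D) = (2*D)*(-5) = -10*D)
v(a, B) = -1 + B + a (v(a, B) = (B + a) - 1 = -1 + B + a)
F = -357/11 (F = -3*((2 + 4)/(7 - 10*4) - 1*(-11)) = -3*(6/(7 - 40) + 11) = -3*(6/(-33) + 11) = -3*(6*(-1/33) + 11) = -3*(-2/11 + 11) = -3*119/11 = -357/11 ≈ -32.455)
v(-9, -2)*F = (-1 - 2 - 9)*(-357/11) = -12*(-357/11) = 4284/11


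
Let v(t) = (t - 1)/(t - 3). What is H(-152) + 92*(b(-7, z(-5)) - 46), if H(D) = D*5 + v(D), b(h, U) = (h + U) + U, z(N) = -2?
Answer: -930467/155 ≈ -6003.0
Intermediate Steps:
v(t) = (-1 + t)/(-3 + t)
b(h, U) = h + 2*U (b(h, U) = (U + h) + U = h + 2*U)
H(D) = 5*D + (-1 + D)/(-3 + D) (H(D) = D*5 + (-1 + D)/(-3 + D) = 5*D + (-1 + D)/(-3 + D))
H(-152) + 92*(b(-7, z(-5)) - 46) = (-1 - 152 + 5*(-152)*(-3 - 152))/(-3 - 152) + 92*((-7 + 2*(-2)) - 46) = (-1 - 152 + 5*(-152)*(-155))/(-155) + 92*((-7 - 4) - 46) = -(-1 - 152 + 117800)/155 + 92*(-11 - 46) = -1/155*117647 + 92*(-57) = -117647/155 - 5244 = -930467/155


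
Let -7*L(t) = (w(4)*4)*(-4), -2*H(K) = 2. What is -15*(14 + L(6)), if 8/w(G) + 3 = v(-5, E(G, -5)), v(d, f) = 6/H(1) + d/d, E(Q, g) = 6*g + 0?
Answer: -1230/7 ≈ -175.71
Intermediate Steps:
H(K) = -1 (H(K) = -1/2*2 = -1)
E(Q, g) = 6*g
v(d, f) = -5 (v(d, f) = 6/(-1) + d/d = 6*(-1) + 1 = -6 + 1 = -5)
w(G) = -1 (w(G) = 8/(-3 - 5) = 8/(-8) = 8*(-1/8) = -1)
L(t) = -16/7 (L(t) = -(-1*4)*(-4)/7 = -(-4)*(-4)/7 = -1/7*16 = -16/7)
-15*(14 + L(6)) = -15*(14 - 16/7) = -15*82/7 = -1230/7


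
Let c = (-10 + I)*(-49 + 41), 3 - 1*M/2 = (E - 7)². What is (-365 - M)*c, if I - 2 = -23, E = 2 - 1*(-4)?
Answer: -91512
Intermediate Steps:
E = 6 (E = 2 + 4 = 6)
I = -21 (I = 2 - 23 = -21)
M = 4 (M = 6 - 2*(6 - 7)² = 6 - 2*(-1)² = 6 - 2*1 = 6 - 2 = 4)
c = 248 (c = (-10 - 21)*(-49 + 41) = -31*(-8) = 248)
(-365 - M)*c = (-365 - 1*4)*248 = (-365 - 4)*248 = -369*248 = -91512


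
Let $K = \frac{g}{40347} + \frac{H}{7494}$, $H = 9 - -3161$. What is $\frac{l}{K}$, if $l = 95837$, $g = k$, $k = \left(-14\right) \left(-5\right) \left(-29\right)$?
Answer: $\frac{4829552563311}{18781195} \approx 2.5715 \cdot 10^{5}$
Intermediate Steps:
$k = -2030$ ($k = 70 \left(-29\right) = -2030$)
$g = -2030$
$H = 3170$ ($H = 9 + 3161 = 3170$)
$K = \frac{18781195}{50393403}$ ($K = - \frac{2030}{40347} + \frac{3170}{7494} = \left(-2030\right) \frac{1}{40347} + 3170 \cdot \frac{1}{7494} = - \frac{2030}{40347} + \frac{1585}{3747} = \frac{18781195}{50393403} \approx 0.37269$)
$\frac{l}{K} = \frac{95837}{\frac{18781195}{50393403}} = 95837 \cdot \frac{50393403}{18781195} = \frac{4829552563311}{18781195}$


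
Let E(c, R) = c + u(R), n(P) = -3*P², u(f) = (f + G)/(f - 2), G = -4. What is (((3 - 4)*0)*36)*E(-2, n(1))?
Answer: 0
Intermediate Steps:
u(f) = (-4 + f)/(-2 + f) (u(f) = (f - 4)/(f - 2) = (-4 + f)/(-2 + f))
E(c, R) = c + (-4 + R)/(-2 + R)
(((3 - 4)*0)*36)*E(-2, n(1)) = (((3 - 4)*0)*36)*((-4 - 3*1² - 2*(-2 - 3*1²))/(-2 - 3*1²)) = (-1*0*36)*((-4 - 3*1 - 2*(-2 - 3*1))/(-2 - 3*1)) = (0*36)*((-4 - 3 - 2*(-2 - 3))/(-2 - 3)) = 0*((-4 - 3 - 2*(-5))/(-5)) = 0*(-(-4 - 3 + 10)/5) = 0*(-⅕*3) = 0*(-⅗) = 0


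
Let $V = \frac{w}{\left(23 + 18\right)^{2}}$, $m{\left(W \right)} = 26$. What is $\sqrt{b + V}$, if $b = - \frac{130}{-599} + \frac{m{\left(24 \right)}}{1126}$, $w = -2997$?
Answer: $\frac{2 i \sqrt{73734926890406}}{13826717} \approx 1.2421 i$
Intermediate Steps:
$b = \frac{80977}{337237}$ ($b = - \frac{130}{-599} + \frac{26}{1126} = \left(-130\right) \left(- \frac{1}{599}\right) + 26 \cdot \frac{1}{1126} = \frac{130}{599} + \frac{13}{563} = \frac{80977}{337237} \approx 0.24012$)
$V = - \frac{2997}{1681}$ ($V = - \frac{2997}{\left(23 + 18\right)^{2}} = - \frac{2997}{41^{2}} = - \frac{2997}{1681} \approx -1.7829$)
$\sqrt{b + V} = \sqrt{\frac{80977}{337237} - \frac{2997}{1681}} = \sqrt{- \frac{874576952}{566895397}} = \frac{2 i \sqrt{73734926890406}}{13826717}$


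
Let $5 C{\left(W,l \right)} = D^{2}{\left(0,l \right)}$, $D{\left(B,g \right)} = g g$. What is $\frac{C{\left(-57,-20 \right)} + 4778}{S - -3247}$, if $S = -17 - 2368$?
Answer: $\frac{18389}{431} \approx 42.666$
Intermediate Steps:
$D{\left(B,g \right)} = g^{2}$
$C{\left(W,l \right)} = \frac{l^{4}}{5}$ ($C{\left(W,l \right)} = \frac{\left(l^{2}\right)^{2}}{5} = \frac{l^{4}}{5}$)
$S = -2385$ ($S = -17 - 2368 = -2385$)
$\frac{C{\left(-57,-20 \right)} + 4778}{S - -3247} = \frac{\frac{\left(-20\right)^{4}}{5} + 4778}{-2385 - -3247} = \frac{\frac{1}{5} \cdot 160000 + 4778}{-2385 + 3247} = \frac{32000 + 4778}{862} = 36778 \cdot \frac{1}{862} = \frac{18389}{431}$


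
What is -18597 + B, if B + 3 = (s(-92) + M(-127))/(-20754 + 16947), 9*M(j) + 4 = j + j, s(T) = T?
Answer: -212430238/11421 ≈ -18600.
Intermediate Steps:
M(j) = -4/9 + 2*j/9 (M(j) = -4/9 + (j + j)/9 = -4/9 + (2*j)/9 = -4/9 + 2*j/9)
B = -33901/11421 (B = -3 + (-92 + (-4/9 + (2/9)*(-127)))/(-20754 + 16947) = -3 + (-92 + (-4/9 - 254/9))/(-3807) = -3 + (-92 - 86/3)*(-1/3807) = -3 - 362/3*(-1/3807) = -3 + 362/11421 = -33901/11421 ≈ -2.9683)
-18597 + B = -18597 - 33901/11421 = -212430238/11421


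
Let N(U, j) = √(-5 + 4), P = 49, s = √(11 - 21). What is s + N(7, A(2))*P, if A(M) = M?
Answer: I*(49 + √10) ≈ 52.162*I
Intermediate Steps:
s = I*√10 (s = √(-10) = I*√10 ≈ 3.1623*I)
N(U, j) = I (N(U, j) = √(-1) = I)
s + N(7, A(2))*P = I*√10 + I*49 = I*√10 + 49*I = 49*I + I*√10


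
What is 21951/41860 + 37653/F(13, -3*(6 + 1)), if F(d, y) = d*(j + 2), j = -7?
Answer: -24226581/41860 ≈ -578.75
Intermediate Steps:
F(d, y) = -5*d (F(d, y) = d*(-7 + 2) = d*(-5) = -5*d)
21951/41860 + 37653/F(13, -3*(6 + 1)) = 21951/41860 + 37653/((-5*13)) = 21951*(1/41860) + 37653/(-65) = 21951/41860 + 37653*(-1/65) = 21951/41860 - 37653/65 = -24226581/41860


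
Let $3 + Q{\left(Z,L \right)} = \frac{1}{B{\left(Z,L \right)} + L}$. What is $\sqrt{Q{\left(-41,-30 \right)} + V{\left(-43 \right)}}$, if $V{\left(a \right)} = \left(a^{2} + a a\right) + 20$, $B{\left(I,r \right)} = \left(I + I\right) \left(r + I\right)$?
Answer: $\frac{3 \sqrt{865472858}}{1448} \approx 60.951$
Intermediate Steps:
$B{\left(I,r \right)} = 2 I \left(I + r\right)$
$Q{\left(Z,L \right)} = -3 + \frac{1}{L + 2 Z \left(L + Z\right)}$ ($Q{\left(Z,L \right)} = -3 + \frac{1}{2 Z \left(Z + L\right) + L} = -3 + \frac{1}{2 Z \left(L + Z\right) + L} = -3 + \frac{1}{L + 2 Z \left(L + Z\right)}$)
$V{\left(a \right)} = 20 + 2 a^{2}$ ($V{\left(a \right)} = \left(a^{2} + a^{2}\right) + 20 = 2 a^{2} + 20 = 20 + 2 a^{2}$)
$\sqrt{Q{\left(-41,-30 \right)} + V{\left(-43 \right)}} = \sqrt{\frac{1 - -90 - - 246 \left(-30 - 41\right)}{-30 + 2 \left(-41\right) \left(-30 - 41\right)} + \left(20 + 2 \left(-43\right)^{2}\right)} = \sqrt{\frac{1 + 90 - \left(-246\right) \left(-71\right)}{-30 + 2 \left(-41\right) \left(-71\right)} + \left(20 + 2 \cdot 1849\right)} = \sqrt{\frac{1 + 90 - 17466}{-30 + 5822} + \left(20 + 3698\right)} = \sqrt{\frac{1}{5792} \left(-17375\right) + 3718} = \sqrt{- \frac{17375}{5792} + 3718} = \sqrt{\frac{21517281}{5792}} = \frac{3 \sqrt{865472858}}{1448}$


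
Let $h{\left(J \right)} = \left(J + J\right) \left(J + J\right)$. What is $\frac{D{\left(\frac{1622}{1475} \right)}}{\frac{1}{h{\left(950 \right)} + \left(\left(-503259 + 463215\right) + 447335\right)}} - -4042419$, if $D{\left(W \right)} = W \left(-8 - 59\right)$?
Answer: $- \frac{430612514109}{1475} \approx -2.9194 \cdot 10^{8}$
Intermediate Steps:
$D{\left(W \right)} = - 67 W$ ($D{\left(W \right)} = W \left(-8 - 59\right) = W \left(-67\right) = - 67 W$)
$h{\left(J \right)} = 4 J^{2}$ ($h{\left(J \right)} = 2 J 2 J = 4 J^{2}$)
$\frac{D{\left(\frac{1622}{1475} \right)}}{\frac{1}{h{\left(950 \right)} + \left(\left(-503259 + 463215\right) + 447335\right)}} - -4042419 = \frac{\left(-67\right) \frac{1622}{1475}}{\frac{1}{4 \cdot 950^{2} + \left(\left(-503259 + 463215\right) + 447335\right)}} - -4042419 = \frac{\left(-67\right) 1622 \cdot \frac{1}{1475}}{\frac{1}{4 \cdot 902500 + \left(-40044 + 447335\right)}} + 4042419 = \frac{\left(-67\right) \frac{1622}{1475}}{\frac{1}{3610000 + 407291}} + 4042419 = - \frac{108674}{1475 \cdot \frac{1}{4017291}} + 4042419 = - \frac{108674 \frac{1}{\frac{1}{4017291}}}{1475} + 4042419 = \left(- \frac{108674}{1475}\right) 4017291 + 4042419 = - \frac{436575082134}{1475} + 4042419 = - \frac{430612514109}{1475}$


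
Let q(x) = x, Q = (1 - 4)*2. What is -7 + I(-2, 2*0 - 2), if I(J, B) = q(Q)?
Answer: -13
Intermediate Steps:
Q = -6 (Q = -3*2 = -6)
I(J, B) = -6
-7 + I(-2, 2*0 - 2) = -7 - 6 = -13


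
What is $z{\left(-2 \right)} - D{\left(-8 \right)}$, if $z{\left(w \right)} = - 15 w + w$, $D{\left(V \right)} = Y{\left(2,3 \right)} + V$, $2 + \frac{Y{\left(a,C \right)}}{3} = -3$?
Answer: $51$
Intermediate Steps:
$Y{\left(a,C \right)} = -15$ ($Y{\left(a,C \right)} = -6 + 3 \left(-3\right) = -6 - 9 = -15$)
$D{\left(V \right)} = -15 + V$
$z{\left(w \right)} = - 14 w$
$z{\left(-2 \right)} - D{\left(-8 \right)} = \left(-14\right) \left(-2\right) - \left(-15 - 8\right) = 28 - -23 = 28 + 23 = 51$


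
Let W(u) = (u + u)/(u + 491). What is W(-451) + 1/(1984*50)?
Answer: -2236959/99200 ≈ -22.550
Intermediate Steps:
W(u) = 2*u/(491 + u) (W(u) = (2*u)/(491 + u) = 2*u/(491 + u))
W(-451) + 1/(1984*50) = 2*(-451)/(491 - 451) + 1/(1984*50) = 2*(-451)/40 + 1/99200 = 2*(-451)*(1/40) + 1/99200 = -451/20 + 1/99200 = -2236959/99200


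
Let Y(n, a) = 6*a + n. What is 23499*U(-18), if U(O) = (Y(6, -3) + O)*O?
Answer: 12689460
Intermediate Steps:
Y(n, a) = n + 6*a
U(O) = O*(-12 + O) (U(O) = ((6 + 6*(-3)) + O)*O = ((6 - 18) + O)*O = (-12 + O)*O = O*(-12 + O))
23499*U(-18) = 23499*(-18*(-12 - 18)) = 23499*(-18*(-30)) = 23499*540 = 12689460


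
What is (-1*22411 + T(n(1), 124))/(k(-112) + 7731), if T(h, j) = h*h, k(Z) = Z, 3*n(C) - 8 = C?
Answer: -22402/7619 ≈ -2.9403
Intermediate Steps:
n(C) = 8/3 + C/3
T(h, j) = h²
(-1*22411 + T(n(1), 124))/(k(-112) + 7731) = (-1*22411 + (8/3 + (⅓)*1)²)/(-112 + 7731) = (-22411 + (8/3 + ⅓)²)/7619 = (-22411 + 3²)*(1/7619) = (-22411 + 9)*(1/7619) = -22402*1/7619 = -22402/7619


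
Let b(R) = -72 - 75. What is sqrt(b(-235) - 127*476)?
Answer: I*sqrt(60599) ≈ 246.17*I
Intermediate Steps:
b(R) = -147
sqrt(b(-235) - 127*476) = sqrt(-147 - 127*476) = sqrt(-147 - 60452) = sqrt(-60599) = I*sqrt(60599)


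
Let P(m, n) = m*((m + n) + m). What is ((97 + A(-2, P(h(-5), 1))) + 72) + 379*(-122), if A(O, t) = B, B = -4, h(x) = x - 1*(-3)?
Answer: -46073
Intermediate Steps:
h(x) = 3 + x (h(x) = x + 3 = 3 + x)
P(m, n) = m*(n + 2*m)
A(O, t) = -4
((97 + A(-2, P(h(-5), 1))) + 72) + 379*(-122) = ((97 - 4) + 72) + 379*(-122) = (93 + 72) - 46238 = 165 - 46238 = -46073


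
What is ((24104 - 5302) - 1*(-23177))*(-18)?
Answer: -755622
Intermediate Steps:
((24104 - 5302) - 1*(-23177))*(-18) = (18802 + 23177)*(-18) = 41979*(-18) = -755622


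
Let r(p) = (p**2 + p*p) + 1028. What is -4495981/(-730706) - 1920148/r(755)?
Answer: 1863600671515/416896270534 ≈ 4.4702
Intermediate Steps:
r(p) = 1028 + 2*p**2 (r(p) = (p**2 + p**2) + 1028 = 2*p**2 + 1028 = 1028 + 2*p**2)
-4495981/(-730706) - 1920148/r(755) = -4495981/(-730706) - 1920148/(1028 + 2*755**2) = -4495981*(-1/730706) - 1920148/(1028 + 2*570025) = 4495981/730706 - 1920148/(1028 + 1140050) = 4495981/730706 - 1920148/1141078 = 4495981/730706 - 1920148*1/1141078 = 4495981/730706 - 960074/570539 = 1863600671515/416896270534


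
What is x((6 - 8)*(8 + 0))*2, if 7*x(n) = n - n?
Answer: 0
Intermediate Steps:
x(n) = 0 (x(n) = (n - n)/7 = (1/7)*0 = 0)
x((6 - 8)*(8 + 0))*2 = 0*2 = 0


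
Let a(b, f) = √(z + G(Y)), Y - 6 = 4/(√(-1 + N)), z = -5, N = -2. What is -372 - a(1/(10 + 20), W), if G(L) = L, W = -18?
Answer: -372 - √(9 - 12*I*√3)/3 ≈ -373.33 + 0.87081*I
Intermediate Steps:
Y = 6 - 4*I*√3/3 (Y = 6 + 4/(√(-1 - 2)) = 6 + 4/(√(-3)) = 6 + 4/((I*√3)) = 6 + 4*(-I*√3/3) = 6 - 4*I*√3/3 ≈ 6.0 - 2.3094*I)
a(b, f) = √(1 - 4*I*√3/3) (a(b, f) = √(-5 + (6 - 4*I*√3/3)) = √(1 - 4*I*√3/3))
-372 - a(1/(10 + 20), W) = -372 - √(9 - 12*I*√3)/3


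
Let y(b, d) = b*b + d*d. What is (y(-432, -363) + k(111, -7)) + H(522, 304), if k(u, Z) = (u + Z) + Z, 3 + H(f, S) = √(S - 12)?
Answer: 318487 + 2*√73 ≈ 3.1850e+5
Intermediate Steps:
H(f, S) = -3 + √(-12 + S) (H(f, S) = -3 + √(S - 12) = -3 + √(-12 + S))
y(b, d) = b² + d²
k(u, Z) = u + 2*Z (k(u, Z) = (Z + u) + Z = u + 2*Z)
(y(-432, -363) + k(111, -7)) + H(522, 304) = (((-432)² + (-363)²) + (111 + 2*(-7))) + (-3 + √(-12 + 304)) = ((186624 + 131769) + (111 - 14)) + (-3 + √292) = (318393 + 97) + (-3 + 2*√73) = 318490 + (-3 + 2*√73) = 318487 + 2*√73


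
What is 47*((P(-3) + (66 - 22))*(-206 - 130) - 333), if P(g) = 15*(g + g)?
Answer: 710781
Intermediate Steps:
P(g) = 30*g (P(g) = 15*(2*g) = 30*g)
47*((P(-3) + (66 - 22))*(-206 - 130) - 333) = 47*((30*(-3) + (66 - 22))*(-206 - 130) - 333) = 47*((-90 + 44)*(-336) - 333) = 47*(-46*(-336) - 333) = 47*(15456 - 333) = 47*15123 = 710781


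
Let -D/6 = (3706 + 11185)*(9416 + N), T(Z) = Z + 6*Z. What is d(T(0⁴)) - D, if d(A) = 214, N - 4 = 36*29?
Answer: 934916758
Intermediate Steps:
N = 1048 (N = 4 + 36*29 = 4 + 1044 = 1048)
T(Z) = 7*Z
D = -934916544 (D = -6*(3706 + 11185)*(9416 + 1048) = -89346*10464 = -6*155819424 = -934916544)
d(T(0⁴)) - D = 214 - 1*(-934916544) = 214 + 934916544 = 934916758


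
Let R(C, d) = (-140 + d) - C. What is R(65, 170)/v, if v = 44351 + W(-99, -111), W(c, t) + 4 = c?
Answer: -35/44248 ≈ -0.00079100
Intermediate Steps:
W(c, t) = -4 + c
R(C, d) = -140 + d - C
v = 44248 (v = 44351 + (-4 - 99) = 44351 - 103 = 44248)
R(65, 170)/v = (-140 + 170 - 1*65)/44248 = (-140 + 170 - 65)*(1/44248) = -35*1/44248 = -35/44248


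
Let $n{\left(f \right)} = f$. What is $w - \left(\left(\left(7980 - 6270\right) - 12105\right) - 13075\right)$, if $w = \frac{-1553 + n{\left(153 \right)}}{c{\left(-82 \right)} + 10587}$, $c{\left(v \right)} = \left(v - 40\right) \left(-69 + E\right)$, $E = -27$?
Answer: $\frac{523356130}{22299} \approx 23470.0$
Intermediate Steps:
$c{\left(v \right)} = 3840 - 96 v$ ($c{\left(v \right)} = \left(v - 40\right) \left(-69 - 27\right) = \left(-40 + v\right) \left(-96\right) = 3840 - 96 v$)
$w = - \frac{1400}{22299}$ ($w = \frac{-1553 + 153}{\left(3840 - -7872\right) + 10587} = - \frac{1400}{\left(3840 + 7872\right) + 10587} = - \frac{1400}{11712 + 10587} = - \frac{1400}{22299} \approx -0.062783$)
$w - \left(\left(\left(7980 - 6270\right) - 12105\right) - 13075\right) = - \frac{1400}{22299} - \left(\left(\left(7980 - 6270\right) - 12105\right) - 13075\right) = - \frac{1400}{22299} - \left(\left(1710 - 12105\right) - 13075\right) = - \frac{1400}{22299} - \left(-10395 - 13075\right) = - \frac{1400}{22299} - -23470 = - \frac{1400}{22299} + 23470 = \frac{523356130}{22299}$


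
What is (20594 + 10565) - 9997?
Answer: 21162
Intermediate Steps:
(20594 + 10565) - 9997 = 31159 - 9997 = 21162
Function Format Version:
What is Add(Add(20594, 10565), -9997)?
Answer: 21162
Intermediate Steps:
Add(Add(20594, 10565), -9997) = Add(31159, -9997) = 21162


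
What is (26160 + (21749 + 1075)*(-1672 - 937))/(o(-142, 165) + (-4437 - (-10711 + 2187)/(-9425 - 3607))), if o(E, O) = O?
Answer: 193921555248/13920307 ≈ 13931.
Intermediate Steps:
(26160 + (21749 + 1075)*(-1672 - 937))/(o(-142, 165) + (-4437 - (-10711 + 2187)/(-9425 - 3607))) = (26160 + (21749 + 1075)*(-1672 - 937))/(165 + (-4437 - (-10711 + 2187)/(-9425 - 3607))) = (26160 + 22824*(-2609))/(165 + (-4437 - (-8524)/(-13032))) = (26160 - 59547816)/(165 + (-4437 - (-8524)*(-1)/13032)) = -59521656/(165 + (-4437 - 1*2131/3258)) = -59521656/(165 + (-4437 - 2131/3258)) = -59521656/(165 - 14457877/3258) = -59521656/(-13920307/3258) = -59521656*(-3258/13920307) = 193921555248/13920307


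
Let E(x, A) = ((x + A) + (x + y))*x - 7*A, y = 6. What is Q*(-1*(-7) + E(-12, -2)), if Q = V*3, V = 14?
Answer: 10962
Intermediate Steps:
Q = 42 (Q = 14*3 = 42)
E(x, A) = -7*A + x*(6 + A + 2*x) (E(x, A) = ((x + A) + (x + 6))*x - 7*A = ((A + x) + (6 + x))*x - 7*A = (6 + A + 2*x)*x - 7*A = x*(6 + A + 2*x) - 7*A = -7*A + x*(6 + A + 2*x))
Q*(-1*(-7) + E(-12, -2)) = 42*(-1*(-7) + (-7*(-2) + 2*(-12)² + 6*(-12) - 2*(-12))) = 42*(7 + (14 + 2*144 - 72 + 24)) = 42*(7 + (14 + 288 - 72 + 24)) = 42*(7 + 254) = 42*261 = 10962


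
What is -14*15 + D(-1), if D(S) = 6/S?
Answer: -216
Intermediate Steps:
-14*15 + D(-1) = -14*15 + 6/(-1) = -210 + 6*(-1) = -210 - 6 = -216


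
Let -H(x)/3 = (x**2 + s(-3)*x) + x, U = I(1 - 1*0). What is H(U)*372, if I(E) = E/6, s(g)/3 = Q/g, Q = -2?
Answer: -589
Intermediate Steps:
s(g) = -6/g (s(g) = 3*(-2/g) = -6/g)
I(E) = E/6 (I(E) = E*(1/6) = E/6)
U = 1/6 (U = (1 - 1*0)/6 = (1 + 0)/6 = (1/6)*1 = 1/6 ≈ 0.16667)
H(x) = -9*x - 3*x**2 (H(x) = -3*((x**2 + (-6/(-3))*x) + x) = -3*((x**2 + (-6*(-1/3))*x) + x) = -3*((x**2 + 2*x) + x) = -3*(x**2 + 3*x) = -9*x - 3*x**2)
H(U)*372 = -3*1/6*(3 + 1/6)*372 = -3*1/6*19/6*372 = -19/12*372 = -589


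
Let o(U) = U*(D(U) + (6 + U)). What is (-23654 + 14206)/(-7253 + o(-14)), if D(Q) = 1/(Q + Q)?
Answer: 18896/14281 ≈ 1.3232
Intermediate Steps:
D(Q) = 1/(2*Q)
o(U) = U*(6 + U + 1/(2*U)) (o(U) = U*(1/(2*U) + (6 + U)) = U*(6 + U + 1/(2*U)))
(-23654 + 14206)/(-7253 + o(-14)) = (-23654 + 14206)/(-7253 + (½ - 14*(6 - 14))) = -9448/(-7253 + (½ - 14*(-8))) = -9448/(-7253 + (½ + 112)) = -9448/(-7253 + 225/2) = -9448/(-14281/2) = -9448*(-2/14281) = 18896/14281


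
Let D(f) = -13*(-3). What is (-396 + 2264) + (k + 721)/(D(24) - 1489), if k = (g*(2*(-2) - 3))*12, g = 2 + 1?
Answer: 2708131/1450 ≈ 1867.7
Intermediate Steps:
D(f) = 39
g = 3
k = -252 (k = (3*(2*(-2) - 3))*12 = (3*(-4 - 3))*12 = (3*(-7))*12 = -21*12 = -252)
(-396 + 2264) + (k + 721)/(D(24) - 1489) = (-396 + 2264) + (-252 + 721)/(39 - 1489) = 1868 + 469/(-1450) = 1868 + 469*(-1/1450) = 1868 - 469/1450 = 2708131/1450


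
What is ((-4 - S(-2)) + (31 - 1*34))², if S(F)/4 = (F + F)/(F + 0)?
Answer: 225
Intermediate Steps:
S(F) = 8 (S(F) = 4*((F + F)/(F + 0)) = 4*((2*F)/F) = 4*2 = 8)
((-4 - S(-2)) + (31 - 1*34))² = ((-4 - 1*8) + (31 - 1*34))² = ((-4 - 8) + (31 - 34))² = (-12 - 3)² = (-15)² = 225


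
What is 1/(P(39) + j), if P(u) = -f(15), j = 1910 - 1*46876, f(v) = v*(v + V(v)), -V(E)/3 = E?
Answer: -1/44516 ≈ -2.2464e-5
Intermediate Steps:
V(E) = -3*E
f(v) = -2*v² (f(v) = v*(v - 3*v) = v*(-2*v) = -2*v²)
j = -44966 (j = 1910 - 46876 = -44966)
P(u) = 450 (P(u) = -(-2)*15² = -(-2)*225 = -1*(-450) = 450)
1/(P(39) + j) = 1/(450 - 44966) = 1/(-44516) = -1/44516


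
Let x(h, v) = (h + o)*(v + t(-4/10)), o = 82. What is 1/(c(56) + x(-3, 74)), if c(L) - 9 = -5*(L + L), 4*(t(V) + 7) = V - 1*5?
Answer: 20/92707 ≈ 0.00021573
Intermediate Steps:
t(V) = -33/4 + V/4 (t(V) = -7 + (V - 1*5)/4 = -7 + (V - 5)/4 = -7 + (-5 + V)/4 = -7 + (-5/4 + V/4) = -33/4 + V/4)
c(L) = 9 - 10*L (c(L) = 9 - 5*(L + L) = 9 - 10*L)
x(h, v) = (82 + h)*(-167/20 + v) (x(h, v) = (h + 82)*(v + (-33/4 + (-4/10)/4)) = (82 + h)*(v + (-33/4 + (-4*⅒)/4)) = (82 + h)*(v + (-33/4 + (¼)*(-⅖))) = (82 + h)*(v + (-33/4 - ⅒)) = (82 + h)*(v - 167/20) = (82 + h)*(-167/20 + v))
1/(c(56) + x(-3, 74)) = 1/((9 - 10*56) + (-6847/10 + 82*74 - 167/20*(-3) - 3*74)) = 1/((9 - 560) + (-6847/10 + 6068 + 501/20 - 222)) = 1/(-551 + 103727/20) = 1/(92707/20) = 20/92707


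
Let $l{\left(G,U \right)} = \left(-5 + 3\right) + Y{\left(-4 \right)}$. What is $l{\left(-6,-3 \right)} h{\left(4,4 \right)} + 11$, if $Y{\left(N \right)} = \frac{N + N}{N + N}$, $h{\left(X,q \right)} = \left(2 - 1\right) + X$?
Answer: $6$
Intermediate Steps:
$h{\left(X,q \right)} = 1 + X$
$Y{\left(N \right)} = 1$ ($Y{\left(N \right)} = \frac{2 N}{2 N} = 2 N \frac{1}{2 N} = 1$)
$l{\left(G,U \right)} = -1$ ($l{\left(G,U \right)} = \left(-5 + 3\right) + 1 = -2 + 1 = -1$)
$l{\left(-6,-3 \right)} h{\left(4,4 \right)} + 11 = - (1 + 4) + 11 = \left(-1\right) 5 + 11 = -5 + 11 = 6$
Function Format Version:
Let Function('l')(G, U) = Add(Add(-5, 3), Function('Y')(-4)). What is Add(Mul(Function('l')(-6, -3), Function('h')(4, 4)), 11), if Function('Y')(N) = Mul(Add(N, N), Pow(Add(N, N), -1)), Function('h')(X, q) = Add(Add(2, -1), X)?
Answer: 6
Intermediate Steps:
Function('h')(X, q) = Add(1, X)
Function('Y')(N) = 1 (Function('Y')(N) = Mul(Mul(2, N), Pow(Mul(2, N), -1)) = Mul(Mul(2, N), Mul(Rational(1, 2), Pow(N, -1))) = 1)
Function('l')(G, U) = -1 (Function('l')(G, U) = Add(Add(-5, 3), 1) = Add(-2, 1) = -1)
Add(Mul(Function('l')(-6, -3), Function('h')(4, 4)), 11) = Add(Mul(-1, Add(1, 4)), 11) = Add(Mul(-1, 5), 11) = Add(-5, 11) = 6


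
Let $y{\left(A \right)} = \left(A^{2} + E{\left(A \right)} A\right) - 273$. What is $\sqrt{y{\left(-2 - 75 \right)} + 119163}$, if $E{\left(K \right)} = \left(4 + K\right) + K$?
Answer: $\sqrt{136369} \approx 369.28$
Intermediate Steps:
$E{\left(K \right)} = 4 + 2 K$
$y{\left(A \right)} = -273 + A^{2} + A \left(4 + 2 A\right)$ ($y{\left(A \right)} = \left(A^{2} + \left(4 + 2 A\right) A\right) - 273 = \left(A^{2} + A \left(4 + 2 A\right)\right) - 273 = -273 + A^{2} + A \left(4 + 2 A\right)$)
$\sqrt{y{\left(-2 - 75 \right)} + 119163} = \sqrt{\left(-273 + 3 \left(-2 - 75\right)^{2} + 4 \left(-2 - 75\right)\right) + 119163} = \sqrt{\left(-273 + 3 \left(-77\right)^{2} + 4 \left(-77\right)\right) + 119163} = \sqrt{\left(-273 + 3 \cdot 5929 - 308\right) + 119163} = \sqrt{\left(-273 + 17787 - 308\right) + 119163} = \sqrt{17206 + 119163} = \sqrt{136369}$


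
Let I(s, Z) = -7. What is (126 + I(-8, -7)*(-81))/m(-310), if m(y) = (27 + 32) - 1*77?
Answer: -77/2 ≈ -38.500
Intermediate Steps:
m(y) = -18 (m(y) = 59 - 77 = -18)
(126 + I(-8, -7)*(-81))/m(-310) = (126 - 7*(-81))/(-18) = (126 + 567)*(-1/18) = 693*(-1/18) = -77/2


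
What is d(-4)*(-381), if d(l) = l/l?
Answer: -381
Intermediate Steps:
d(l) = 1
d(-4)*(-381) = 1*(-381) = -381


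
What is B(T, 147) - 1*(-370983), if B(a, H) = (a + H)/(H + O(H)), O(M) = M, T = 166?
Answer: 109069315/294 ≈ 3.7098e+5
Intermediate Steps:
B(a, H) = (H + a)/(2*H) (B(a, H) = (a + H)/(H + H) = (H + a)/((2*H)) = (H + a)*(1/(2*H)) = (H + a)/(2*H))
B(T, 147) - 1*(-370983) = (1/2)*(147 + 166)/147 - 1*(-370983) = (1/2)*(1/147)*313 + 370983 = 313/294 + 370983 = 109069315/294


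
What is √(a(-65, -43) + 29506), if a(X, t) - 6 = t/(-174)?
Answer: √893512794/174 ≈ 171.79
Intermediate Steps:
a(X, t) = 6 - t/174 (a(X, t) = 6 + t/(-174) = 6 + t*(-1/174) = 6 - t/174)
√(a(-65, -43) + 29506) = √((6 - 1/174*(-43)) + 29506) = √((6 + 43/174) + 29506) = √(1087/174 + 29506) = √(5135131/174) = √893512794/174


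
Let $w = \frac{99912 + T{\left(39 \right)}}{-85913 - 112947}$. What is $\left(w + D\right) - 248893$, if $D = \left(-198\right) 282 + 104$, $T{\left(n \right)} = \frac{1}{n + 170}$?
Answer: $- \frac{12660765929109}{41561740} \approx -3.0463 \cdot 10^{5}$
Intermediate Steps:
$T{\left(n \right)} = \frac{1}{170 + n}$
$D = -55732$ ($D = -55836 + 104 = -55732$)
$w = - \frac{20881609}{41561740}$ ($w = \frac{99912 + \frac{1}{170 + 39}}{-85913 - 112947} = \frac{99912 + \frac{1}{209}}{-198860} = \left(99912 + \frac{1}{209}\right) \left(- \frac{1}{198860}\right) = \frac{20881609}{209} \left(- \frac{1}{198860}\right) = - \frac{20881609}{41561740} \approx -0.50242$)
$\left(w + D\right) - 248893 = \left(- \frac{20881609}{41561740} - 55732\right) - 248893 = - \frac{2316339775289}{41561740} - 248893 = - \frac{12660765929109}{41561740}$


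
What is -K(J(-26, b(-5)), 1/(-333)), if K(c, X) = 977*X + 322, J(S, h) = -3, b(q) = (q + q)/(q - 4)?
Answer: -106249/333 ≈ -319.07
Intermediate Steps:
b(q) = 2*q/(-4 + q) (b(q) = (2*q)/(-4 + q) = 2*q/(-4 + q))
K(c, X) = 322 + 977*X
-K(J(-26, b(-5)), 1/(-333)) = -(322 + 977/(-333)) = -(322 + 977*(-1/333)) = -(322 - 977/333) = -1*106249/333 = -106249/333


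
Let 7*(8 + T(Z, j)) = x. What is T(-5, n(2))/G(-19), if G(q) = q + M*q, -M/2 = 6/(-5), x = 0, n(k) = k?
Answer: 40/323 ≈ 0.12384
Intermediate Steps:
T(Z, j) = -8 (T(Z, j) = -8 + (⅐)*0 = -8 + 0 = -8)
M = 12/5 (M = -12/(-5) = -12*(-1)/5 = -2*(-6/5) = 12/5 ≈ 2.4000)
G(q) = 17*q/5 (G(q) = q + 12*q/5 = 17*q/5)
T(-5, n(2))/G(-19) = -8/((17/5)*(-19)) = -8/(-323/5) = -8*(-5/323) = 40/323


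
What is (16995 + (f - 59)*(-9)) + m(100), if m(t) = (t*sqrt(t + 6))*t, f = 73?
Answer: 16869 + 10000*sqrt(106) ≈ 1.1983e+5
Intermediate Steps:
m(t) = t**2*sqrt(6 + t) (m(t) = (t*sqrt(6 + t))*t = t**2*sqrt(6 + t))
(16995 + (f - 59)*(-9)) + m(100) = (16995 + (73 - 59)*(-9)) + 100**2*sqrt(6 + 100) = (16995 + 14*(-9)) + 10000*sqrt(106) = (16995 - 126) + 10000*sqrt(106) = 16869 + 10000*sqrt(106)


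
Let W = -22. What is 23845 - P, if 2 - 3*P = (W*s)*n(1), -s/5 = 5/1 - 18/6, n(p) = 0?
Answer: 71533/3 ≈ 23844.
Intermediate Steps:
s = -10 (s = -5*(5/1 - 18/6) = -5*(5*1 - 18*1/6) = -5*(5 - 3) = -5*2 = -10)
P = 2/3 (P = 2/3 - (-22*(-10))*0/3 = 2/3 - 220*0/3 = 2/3 - 1/3*0 = 2/3 + 0 = 2/3 ≈ 0.66667)
23845 - P = 23845 - 1*2/3 = 23845 - 2/3 = 71533/3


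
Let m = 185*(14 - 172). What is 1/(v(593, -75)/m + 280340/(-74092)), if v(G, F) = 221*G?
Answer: -541427290/4476079269 ≈ -0.12096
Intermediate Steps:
m = -29230 (m = 185*(-158) = -29230)
1/(v(593, -75)/m + 280340/(-74092)) = 1/((221*593)/(-29230) + 280340/(-74092)) = 1/(131053*(-1/29230) + 280340*(-1/74092)) = 1/(-131053/29230 - 70085/18523) = 1/(-4476079269/541427290) = -541427290/4476079269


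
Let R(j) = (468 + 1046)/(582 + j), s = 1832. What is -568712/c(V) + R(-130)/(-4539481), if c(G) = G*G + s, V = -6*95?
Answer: -145863700327699/83800444394198 ≈ -1.7406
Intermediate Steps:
V = -570
R(j) = 1514/(582 + j)
c(G) = 1832 + G**2 (c(G) = G*G + 1832 = G**2 + 1832 = 1832 + G**2)
-568712/c(V) + R(-130)/(-4539481) = -568712/(1832 + (-570)**2) + (1514/(582 - 130))/(-4539481) = -568712/(1832 + 324900) + (1514/452)*(-1/4539481) = -568712/326732 + (1514*(1/452))*(-1/4539481) = -568712*1/326732 + (757/226)*(-1/4539481) = -142178/81683 - 757/1025922706 = -145863700327699/83800444394198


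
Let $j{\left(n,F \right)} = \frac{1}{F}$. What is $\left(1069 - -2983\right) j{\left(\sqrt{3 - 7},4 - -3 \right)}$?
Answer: $\frac{4052}{7} \approx 578.86$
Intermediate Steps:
$\left(1069 - -2983\right) j{\left(\sqrt{3 - 7},4 - -3 \right)} = \frac{1069 - -2983}{4 - -3} = \frac{1069 + 2983}{4 + 3} = \frac{4052}{7}$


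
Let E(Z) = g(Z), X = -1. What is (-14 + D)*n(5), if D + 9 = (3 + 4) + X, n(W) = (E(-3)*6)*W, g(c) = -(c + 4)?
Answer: 510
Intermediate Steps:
g(c) = -4 - c (g(c) = -(4 + c) = -4 - c)
E(Z) = -4 - Z
n(W) = -6*W (n(W) = ((-4 - 1*(-3))*6)*W = ((-4 + 3)*6)*W = (-1*6)*W = -6*W)
D = -3 (D = -9 + ((3 + 4) - 1) = -9 + (7 - 1) = -9 + 6 = -3)
(-14 + D)*n(5) = (-14 - 3)*(-6*5) = -17*(-30) = 510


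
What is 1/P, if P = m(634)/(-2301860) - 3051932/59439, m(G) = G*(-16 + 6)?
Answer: -6841012827/351237167513 ≈ -0.019477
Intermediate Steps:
m(G) = -10*G (m(G) = G*(-10) = -10*G)
P = -351237167513/6841012827 (P = -10*634/(-2301860) - 3051932/59439 = -6340*(-1/2301860) - 3051932*1/59439 = 317/115093 - 3051932/59439 = -351237167513/6841012827 ≈ -51.343)
1/P = 1/(-351237167513/6841012827) = -6841012827/351237167513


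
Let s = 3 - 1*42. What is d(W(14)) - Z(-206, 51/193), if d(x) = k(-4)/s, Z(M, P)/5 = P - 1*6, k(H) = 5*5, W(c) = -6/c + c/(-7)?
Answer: 211040/7527 ≈ 28.038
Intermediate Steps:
W(c) = -6/c - c/7 (W(c) = -6/c + c*(-1/7) = -6/c - c/7)
s = -39 (s = 3 - 42 = -39)
k(H) = 25
Z(M, P) = -30 + 5*P (Z(M, P) = 5*(P - 1*6) = 5*(P - 6) = 5*(-6 + P) = -30 + 5*P)
d(x) = -25/39 (d(x) = 25/(-39) = 25*(-1/39) = -25/39)
d(W(14)) - Z(-206, 51/193) = -25/39 - (-30 + 5*(51/193)) = -25/39 - (-30 + 255/193) = -25/39 - 1*(-5535/193) = -25/39 + 5535/193 = 211040/7527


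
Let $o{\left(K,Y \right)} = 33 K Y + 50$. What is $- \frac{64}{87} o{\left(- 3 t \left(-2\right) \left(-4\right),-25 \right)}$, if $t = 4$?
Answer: $- \frac{5072000}{87} \approx -58299.0$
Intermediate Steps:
$o{\left(K,Y \right)} = 50 + 33 K Y$ ($o{\left(K,Y \right)} = 33 K Y + 50 = 50 + 33 K Y$)
$- \frac{64}{87} o{\left(- 3 t \left(-2\right) \left(-4\right),-25 \right)} = - \frac{64}{87} \left(50 + 33 \left(-3\right) 4 \left(-2\right) \left(-4\right) \left(-25\right)\right) = \left(-64\right) \frac{1}{87} \left(50 + 33 \left(-12\right) \left(-2\right) \left(-4\right) \left(-25\right)\right) = - \frac{64 \left(50 + 33 \cdot 24 \left(-4\right) \left(-25\right)\right)}{87} = - \frac{64 \left(50 + 33 \left(-96\right) \left(-25\right)\right)}{87} = - \frac{64 \left(50 + 79200\right)}{87} = \left(- \frac{64}{87}\right) 79250 = - \frac{5072000}{87}$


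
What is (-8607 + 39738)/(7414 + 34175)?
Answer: 3459/4621 ≈ 0.74854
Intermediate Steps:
(-8607 + 39738)/(7414 + 34175) = 31131/41589 = 31131*(1/41589) = 3459/4621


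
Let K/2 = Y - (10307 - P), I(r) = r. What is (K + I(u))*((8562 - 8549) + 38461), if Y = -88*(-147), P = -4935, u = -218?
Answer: -185829420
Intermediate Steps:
Y = 12936
K = -4612 (K = 2*(12936 - (10307 - 1*(-4935))) = 2*(12936 - (10307 + 4935)) = 2*(12936 - 1*15242) = 2*(12936 - 15242) = 2*(-2306) = -4612)
(K + I(u))*((8562 - 8549) + 38461) = (-4612 - 218)*((8562 - 8549) + 38461) = -4830*(13 + 38461) = -4830*38474 = -185829420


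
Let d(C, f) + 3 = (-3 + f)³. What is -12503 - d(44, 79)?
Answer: -451476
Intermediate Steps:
d(C, f) = -3 + (-3 + f)³
-12503 - d(44, 79) = -12503 - (-3 + (-3 + 79)³) = -12503 - (-3 + 76³) = -12503 - (-3 + 438976) = -12503 - 1*438973 = -12503 - 438973 = -451476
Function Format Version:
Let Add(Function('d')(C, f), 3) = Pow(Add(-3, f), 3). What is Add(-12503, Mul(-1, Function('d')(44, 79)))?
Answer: -451476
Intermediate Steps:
Function('d')(C, f) = Add(-3, Pow(Add(-3, f), 3))
Add(-12503, Mul(-1, Function('d')(44, 79))) = Add(-12503, Mul(-1, Add(-3, Pow(Add(-3, 79), 3)))) = Add(-12503, Mul(-1, Add(-3, Pow(76, 3)))) = Add(-12503, Mul(-1, Add(-3, 438976))) = Add(-12503, Mul(-1, 438973)) = Add(-12503, -438973) = -451476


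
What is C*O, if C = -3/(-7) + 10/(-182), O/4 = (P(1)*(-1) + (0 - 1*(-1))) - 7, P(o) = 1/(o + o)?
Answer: -68/7 ≈ -9.7143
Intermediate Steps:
P(o) = 1/(2*o)
O = -26 (O = 4*((((½)/1)*(-1) + (0 - 1*(-1))) - 7) = 4*((((½)*1)*(-1) + (0 + 1)) - 7) = 4*(((½)*(-1) + 1) - 7) = 4*((-½ + 1) - 7) = 4*(½ - 7) = 4*(-13/2) = -26)
C = 34/91 (C = -3*(-⅐) + 10*(-1/182) = 3/7 - 5/91 = 34/91 ≈ 0.37363)
C*O = (34/91)*(-26) = -68/7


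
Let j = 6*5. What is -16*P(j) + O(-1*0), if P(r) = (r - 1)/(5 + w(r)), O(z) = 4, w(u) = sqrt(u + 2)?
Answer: 2348/7 - 1856*sqrt(2)/7 ≈ -39.540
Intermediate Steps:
w(u) = sqrt(2 + u)
j = 30
P(r) = (-1 + r)/(5 + sqrt(2 + r)) (P(r) = (r - 1)/(5 + sqrt(2 + r)) = (-1 + r)/(5 + sqrt(2 + r)))
-16*P(j) + O(-1*0) = -16*(-1 + 30)/(5 + sqrt(2 + 30)) + 4 = -16*29/(5 + sqrt(32)) + 4 = -16*29/(5 + 4*sqrt(2)) + 4 = -464/(5 + 4*sqrt(2)) + 4 = 4 - 464/(5 + 4*sqrt(2))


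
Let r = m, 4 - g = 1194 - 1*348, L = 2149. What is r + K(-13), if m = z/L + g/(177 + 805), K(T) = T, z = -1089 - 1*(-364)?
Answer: -14977771/1055159 ≈ -14.195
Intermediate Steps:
z = -725 (z = -1089 + 364 = -725)
g = -842 (g = 4 - (1194 - 1*348) = 4 - (1194 - 348) = 4 - 1*846 = 4 - 846 = -842)
m = -1260704/1055159 (m = -725/2149 - 842/(177 + 805) = -725*1/2149 - 842/982 = -725/2149 - 842*1/982 = -725/2149 - 421/491 = -1260704/1055159 ≈ -1.1948)
r = -1260704/1055159 ≈ -1.1948
r + K(-13) = -1260704/1055159 - 13 = -14977771/1055159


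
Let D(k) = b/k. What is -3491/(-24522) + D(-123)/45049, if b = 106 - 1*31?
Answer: 6447295369/45292354698 ≈ 0.14235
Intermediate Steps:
b = 75 (b = 106 - 31 = 75)
D(k) = 75/k
-3491/(-24522) + D(-123)/45049 = -3491/(-24522) + (75/(-123))/45049 = -3491*(-1/24522) + (75*(-1/123))*(1/45049) = 3491/24522 - 25/41*1/45049 = 3491/24522 - 25/1847009 = 6447295369/45292354698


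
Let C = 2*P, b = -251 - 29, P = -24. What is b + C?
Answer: -328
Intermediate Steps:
b = -280
C = -48 (C = 2*(-24) = -48)
b + C = -280 - 48 = -328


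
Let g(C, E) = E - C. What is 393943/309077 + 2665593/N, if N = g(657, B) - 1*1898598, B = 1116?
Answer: -25371638528/195557035901 ≈ -0.12974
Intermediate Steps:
N = -1898139 (N = (1116 - 1*657) - 1*1898598 = (1116 - 657) - 1898598 = 459 - 1898598 = -1898139)
393943/309077 + 2665593/N = 393943/309077 + 2665593/(-1898139) = 393943*(1/309077) + 2665593*(-1/1898139) = 393943/309077 - 888531/632713 = -25371638528/195557035901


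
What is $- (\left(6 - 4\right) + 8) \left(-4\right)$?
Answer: $40$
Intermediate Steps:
$- (\left(6 - 4\right) + 8) \left(-4\right) = - (2 + 8) \left(-4\right) = \left(-1\right) 10 \left(-4\right) = \left(-10\right) \left(-4\right) = 40$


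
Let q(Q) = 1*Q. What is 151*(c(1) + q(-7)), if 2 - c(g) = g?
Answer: -906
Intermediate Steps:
c(g) = 2 - g
q(Q) = Q
151*(c(1) + q(-7)) = 151*((2 - 1*1) - 7) = 151*((2 - 1) - 7) = 151*(1 - 7) = 151*(-6) = -906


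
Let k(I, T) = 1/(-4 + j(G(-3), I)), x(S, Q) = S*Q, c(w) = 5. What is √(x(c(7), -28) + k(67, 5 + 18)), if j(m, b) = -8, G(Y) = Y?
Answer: 41*I*√3/6 ≈ 11.836*I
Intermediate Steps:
x(S, Q) = Q*S
k(I, T) = -1/12 (k(I, T) = 1/(-4 - 8) = 1/(-12) = -1/12)
√(x(c(7), -28) + k(67, 5 + 18)) = √(-28*5 - 1/12) = √(-140 - 1/12) = √(-1681/12) = 41*I*√3/6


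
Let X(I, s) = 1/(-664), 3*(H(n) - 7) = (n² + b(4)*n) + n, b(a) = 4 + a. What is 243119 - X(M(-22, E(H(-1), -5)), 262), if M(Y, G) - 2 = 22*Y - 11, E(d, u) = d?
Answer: 161431017/664 ≈ 2.4312e+5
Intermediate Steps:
H(n) = 7 + 3*n + n²/3 (H(n) = 7 + ((n² + (4 + 4)*n) + n)/3 = 7 + ((n² + 8*n) + n)/3 = 7 + (n² + 9*n)/3 = 7 + (3*n + n²/3) = 7 + 3*n + n²/3)
M(Y, G) = -9 + 22*Y (M(Y, G) = 2 + (22*Y - 11) = 2 + (-11 + 22*Y) = -9 + 22*Y)
X(I, s) = -1/664
243119 - X(M(-22, E(H(-1), -5)), 262) = 243119 - 1*(-1/664) = 243119 + 1/664 = 161431017/664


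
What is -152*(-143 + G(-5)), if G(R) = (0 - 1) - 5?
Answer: 22648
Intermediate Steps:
G(R) = -6 (G(R) = -1 - 5 = -6)
-152*(-143 + G(-5)) = -152*(-143 - 6) = -152*(-149) = 22648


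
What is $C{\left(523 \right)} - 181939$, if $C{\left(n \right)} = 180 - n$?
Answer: $-182282$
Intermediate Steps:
$C{\left(523 \right)} - 181939 = \left(180 - 523\right) - 181939 = -343 - 181939 = -182282$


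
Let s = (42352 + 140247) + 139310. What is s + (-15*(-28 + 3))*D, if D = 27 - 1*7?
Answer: 329409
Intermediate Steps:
s = 321909 (s = 182599 + 139310 = 321909)
D = 20 (D = 27 - 7 = 20)
s + (-15*(-28 + 3))*D = 321909 - 15*(-28 + 3)*20 = 321909 - 15*(-25)*20 = 321909 + 375*20 = 321909 + 7500 = 329409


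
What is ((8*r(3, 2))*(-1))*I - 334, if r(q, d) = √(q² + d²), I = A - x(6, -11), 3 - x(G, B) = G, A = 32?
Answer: -334 - 280*√13 ≈ -1343.6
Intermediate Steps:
x(G, B) = 3 - G
I = 35 (I = 32 - (3 - 1*6) = 32 - (3 - 6) = 32 - 1*(-3) = 32 + 3 = 35)
r(q, d) = √(d² + q²)
((8*r(3, 2))*(-1))*I - 334 = ((8*√(2² + 3²))*(-1))*35 - 334 = ((8*√(4 + 9))*(-1))*35 - 334 = ((8*√13)*(-1))*35 - 334 = -8*√13*35 - 334 = -280*√13 - 334 = -334 - 280*√13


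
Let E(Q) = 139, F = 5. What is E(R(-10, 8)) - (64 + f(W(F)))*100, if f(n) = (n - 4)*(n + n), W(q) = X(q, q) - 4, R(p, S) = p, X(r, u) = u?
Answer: -5661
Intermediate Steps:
W(q) = -4 + q (W(q) = q - 4 = -4 + q)
f(n) = 2*n*(-4 + n) (f(n) = (-4 + n)*(2*n) = 2*n*(-4 + n))
E(R(-10, 8)) - (64 + f(W(F)))*100 = 139 - (64 + 2*(-4 + 5)*(-4 + (-4 + 5)))*100 = 139 - (64 + 2*1*(-4 + 1))*100 = 139 - (64 + 2*1*(-3))*100 = 139 - (64 - 6)*100 = 139 - 58*100 = 139 - 1*5800 = 139 - 5800 = -5661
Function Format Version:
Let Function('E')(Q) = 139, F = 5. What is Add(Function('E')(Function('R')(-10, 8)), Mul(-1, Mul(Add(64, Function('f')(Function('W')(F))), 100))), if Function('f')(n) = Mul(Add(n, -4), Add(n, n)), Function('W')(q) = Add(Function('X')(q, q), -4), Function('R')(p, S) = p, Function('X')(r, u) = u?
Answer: -5661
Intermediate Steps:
Function('W')(q) = Add(-4, q) (Function('W')(q) = Add(q, -4) = Add(-4, q))
Function('f')(n) = Mul(2, n, Add(-4, n)) (Function('f')(n) = Mul(Add(-4, n), Mul(2, n)) = Mul(2, n, Add(-4, n)))
Add(Function('E')(Function('R')(-10, 8)), Mul(-1, Mul(Add(64, Function('f')(Function('W')(F))), 100))) = Add(139, Mul(-1, Mul(Add(64, Mul(2, Add(-4, 5), Add(-4, Add(-4, 5)))), 100))) = Add(139, Mul(-1, Mul(Add(64, Mul(2, 1, Add(-4, 1))), 100))) = Add(139, Mul(-1, Mul(Add(64, Mul(2, 1, -3)), 100))) = Add(139, Mul(-1, Mul(Add(64, -6), 100))) = Add(139, Mul(-1, Mul(58, 100))) = Add(139, Mul(-1, 5800)) = Add(139, -5800) = -5661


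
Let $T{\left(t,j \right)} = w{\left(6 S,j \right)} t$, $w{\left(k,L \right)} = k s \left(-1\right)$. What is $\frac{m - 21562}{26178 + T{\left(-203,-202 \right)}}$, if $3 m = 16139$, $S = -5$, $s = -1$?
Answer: $- \frac{48547}{96804} \approx -0.5015$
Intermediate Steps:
$m = \frac{16139}{3}$ ($m = \frac{1}{3} \cdot 16139 = \frac{16139}{3} \approx 5379.7$)
$w{\left(k,L \right)} = k$ ($w{\left(k,L \right)} = k \left(-1\right) \left(-1\right) = - k \left(-1\right) = k$)
$T{\left(t,j \right)} = - 30 t$ ($T{\left(t,j \right)} = 6 \left(-5\right) t = - 30 t$)
$\frac{m - 21562}{26178 + T{\left(-203,-202 \right)}} = \frac{\frac{16139}{3} - 21562}{26178 - -6090} = - \frac{48547}{3 \left(26178 + 6090\right)} = - \frac{48547}{3 \cdot 32268} = \left(- \frac{48547}{3}\right) \frac{1}{32268} = - \frac{48547}{96804}$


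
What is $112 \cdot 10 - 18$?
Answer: $1102$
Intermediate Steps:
$112 \cdot 10 - 18 = 1120 - 18 = 1102$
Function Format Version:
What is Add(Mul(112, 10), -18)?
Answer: 1102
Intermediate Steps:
Add(Mul(112, 10), -18) = Add(1120, -18) = 1102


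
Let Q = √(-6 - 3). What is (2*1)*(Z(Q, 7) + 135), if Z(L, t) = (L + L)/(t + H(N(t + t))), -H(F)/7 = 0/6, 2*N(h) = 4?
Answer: 270 + 12*I/7 ≈ 270.0 + 1.7143*I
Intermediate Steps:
N(h) = 2 (N(h) = (½)*4 = 2)
Q = 3*I (Q = √(-9) = 3*I ≈ 3.0*I)
H(F) = 0 (H(F) = -0/6 = -7*0 = 0)
Z(L, t) = 2*L/t (Z(L, t) = (L + L)/(t + 0) = (2*L)/t = 2*L/t)
(2*1)*(Z(Q, 7) + 135) = (2*1)*(2*(3*I)/7 + 135) = 2*(2*(3*I)*(⅐) + 135) = 2*(6*I/7 + 135) = 2*(135 + 6*I/7) = 270 + 12*I/7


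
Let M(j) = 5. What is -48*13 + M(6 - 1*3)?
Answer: -619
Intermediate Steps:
-48*13 + M(6 - 1*3) = -48*13 + 5 = -624 + 5 = -619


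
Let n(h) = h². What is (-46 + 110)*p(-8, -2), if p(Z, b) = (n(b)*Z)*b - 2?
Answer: 3968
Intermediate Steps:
p(Z, b) = -2 + Z*b³ (p(Z, b) = (b²*Z)*b - 2 = (Z*b²)*b - 2 = Z*b³ - 2 = -2 + Z*b³)
(-46 + 110)*p(-8, -2) = (-46 + 110)*(-2 - 8*(-2)³) = 64*(-2 - 8*(-8)) = 64*(-2 + 64) = 64*62 = 3968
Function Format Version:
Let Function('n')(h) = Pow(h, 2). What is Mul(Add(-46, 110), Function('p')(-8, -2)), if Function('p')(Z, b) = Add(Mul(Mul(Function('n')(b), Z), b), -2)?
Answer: 3968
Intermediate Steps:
Function('p')(Z, b) = Add(-2, Mul(Z, Pow(b, 3))) (Function('p')(Z, b) = Add(Mul(Mul(Pow(b, 2), Z), b), -2) = Add(Mul(Mul(Z, Pow(b, 2)), b), -2) = Add(Mul(Z, Pow(b, 3)), -2) = Add(-2, Mul(Z, Pow(b, 3))))
Mul(Add(-46, 110), Function('p')(-8, -2)) = Mul(Add(-46, 110), Add(-2, Mul(-8, Pow(-2, 3)))) = Mul(64, Add(-2, Mul(-8, -8))) = Mul(64, Add(-2, 64)) = Mul(64, 62) = 3968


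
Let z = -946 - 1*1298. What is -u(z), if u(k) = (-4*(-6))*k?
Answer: 53856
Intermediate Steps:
z = -2244 (z = -946 - 1298 = -2244)
u(k) = 24*k
-u(z) = -24*(-2244) = -1*(-53856) = 53856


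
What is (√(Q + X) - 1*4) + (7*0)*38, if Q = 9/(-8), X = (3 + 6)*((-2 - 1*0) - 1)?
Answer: -4 + 15*I*√2/4 ≈ -4.0 + 5.3033*I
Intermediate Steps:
X = -27 (X = 9*((-2 + 0) - 1) = 9*(-2 - 1) = 9*(-3) = -27)
Q = -9/8 (Q = 9*(-⅛) = -9/8 ≈ -1.1250)
(√(Q + X) - 1*4) + (7*0)*38 = (√(-9/8 - 27) - 1*4) + (7*0)*38 = (√(-225/8) - 4) + 0*38 = (15*I*√2/4 - 4) + 0 = (-4 + 15*I*√2/4) + 0 = -4 + 15*I*√2/4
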